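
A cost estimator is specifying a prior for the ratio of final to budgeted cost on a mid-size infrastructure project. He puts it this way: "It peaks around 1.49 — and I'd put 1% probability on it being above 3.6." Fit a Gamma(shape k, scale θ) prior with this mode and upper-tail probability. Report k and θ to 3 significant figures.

k ≈ 7.08, θ ≈ 0.245

Gamma(k,θ) with k>1 has mode (k−1)θ, so θ = 1.49/(k−1).
Need P(X < 3.6) = 0.99 with θ tied to k this way. Start at k = 2, θ = 1.49: P(X<3.6) ≈ 0.695.
Too low — raise k to concentrate. Iterating converges to k ≈ 7.08.
Then θ = 1.49/(7.08−1) ≈ 0.245.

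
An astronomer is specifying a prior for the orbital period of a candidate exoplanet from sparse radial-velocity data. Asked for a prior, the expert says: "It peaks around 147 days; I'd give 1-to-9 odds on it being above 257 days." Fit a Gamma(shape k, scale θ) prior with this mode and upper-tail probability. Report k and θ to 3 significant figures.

Gamma(k,θ) with k>1 has mode (k−1)θ, so θ = 147/(k−1).
Need P(X < 257) = 0.9 with θ tied to k this way. Start at k = 2, θ = 147: P(X<257) ≈ 0.522.
Too low — raise k to concentrate. Iterating converges to k ≈ 7.08.
Then θ = 147/(7.08−1) ≈ 24.2.

k ≈ 7.08, θ ≈ 24.2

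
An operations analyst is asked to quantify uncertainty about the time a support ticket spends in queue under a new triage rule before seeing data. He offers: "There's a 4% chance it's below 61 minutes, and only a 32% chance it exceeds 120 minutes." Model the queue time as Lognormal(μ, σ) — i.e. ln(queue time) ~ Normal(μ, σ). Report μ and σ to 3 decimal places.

μ ≈ 4.645, σ ≈ 0.305

If T ~ Lognormal(μ,σ) then ln T ~ Normal(μ,σ), so the p-quantile of ln T is μ + z_p·σ.
ln(61) = 4.111 and ln(120) = 4.787; z_{0.04} = -1.751, z_{0.68} = 0.4677.
σ = (4.787 − 4.111)/(0.4677 − (-1.751)) = 0.305.
μ = 4.111 − (-1.751)·0.305 = 4.645.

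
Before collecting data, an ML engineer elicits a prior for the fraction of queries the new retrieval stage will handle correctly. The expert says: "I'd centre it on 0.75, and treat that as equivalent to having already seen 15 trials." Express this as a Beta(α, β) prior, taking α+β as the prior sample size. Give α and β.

Under the effective-sample-size interpretation, Beta(α, β) has prior mean α/(α+β) and prior sample size α+β.
So α+β = 15 and α/(α+β) = 0.75, giving α = 0.75·15 = 11.25 and β = 15 − 11.25 = 3.75.

α = 11.25, β = 3.75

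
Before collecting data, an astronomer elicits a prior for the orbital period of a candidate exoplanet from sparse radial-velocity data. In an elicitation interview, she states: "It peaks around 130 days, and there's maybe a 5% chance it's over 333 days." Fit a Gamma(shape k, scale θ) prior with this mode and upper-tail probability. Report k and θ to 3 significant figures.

k ≈ 4.06, θ ≈ 42.5

Gamma(k,θ) with k>1 has mode (k−1)θ, so θ = 130/(k−1).
Need P(X < 333) = 0.95 with θ tied to k this way. Start at k = 2, θ = 130: P(X<333) ≈ 0.725.
Too low — raise k to concentrate. Iterating converges to k ≈ 4.06.
Then θ = 130/(4.06−1) ≈ 42.5.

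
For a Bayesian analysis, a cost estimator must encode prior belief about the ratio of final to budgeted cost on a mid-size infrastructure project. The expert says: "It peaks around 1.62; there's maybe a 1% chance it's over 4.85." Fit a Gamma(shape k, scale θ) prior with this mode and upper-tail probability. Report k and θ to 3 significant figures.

Gamma(k,θ) with k>1 has mode (k−1)θ, so θ = 1.62/(k−1).
Need P(X < 4.85) = 0.99 with θ tied to k this way. Start at k = 2, θ = 1.62: P(X<4.85) ≈ 0.800.
Too low — raise k to concentrate. Iterating converges to k ≈ 4.75.
Then θ = 1.62/(4.75−1) ≈ 0.432.

k ≈ 4.75, θ ≈ 0.432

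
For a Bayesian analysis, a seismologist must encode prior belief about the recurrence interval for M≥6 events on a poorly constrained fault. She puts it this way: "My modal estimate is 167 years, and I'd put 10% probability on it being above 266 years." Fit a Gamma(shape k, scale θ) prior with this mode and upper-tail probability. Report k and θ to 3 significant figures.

Gamma(k,θ) with k>1 has mode (k−1)θ, so θ = 167/(k−1).
Need P(X < 266) = 0.9 with θ tied to k this way. Start at k = 2, θ = 167: P(X<266) ≈ 0.473.
Too low — raise k to concentrate. Iterating converges to k ≈ 9.66.
Then θ = 167/(9.66−1) ≈ 19.3.

k ≈ 9.66, θ ≈ 19.3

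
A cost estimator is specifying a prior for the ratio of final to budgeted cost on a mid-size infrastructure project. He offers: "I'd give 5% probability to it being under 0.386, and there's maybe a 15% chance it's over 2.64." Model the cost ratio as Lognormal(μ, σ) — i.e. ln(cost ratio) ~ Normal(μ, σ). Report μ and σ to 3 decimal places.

μ ≈ 0.228, σ ≈ 0.717

If T ~ Lognormal(μ,σ) then ln T ~ Normal(μ,σ), so the p-quantile of ln T is μ + z_p·σ.
ln(0.386) = -0.9519 and ln(2.64) = 0.9708; z_{0.05} = -1.645, z_{0.85} = 1.036.
σ = (0.9708 − -0.9519)/(1.036 − (-1.645)) = 0.717.
μ = -0.9519 − (-1.645)·0.717 = 0.228.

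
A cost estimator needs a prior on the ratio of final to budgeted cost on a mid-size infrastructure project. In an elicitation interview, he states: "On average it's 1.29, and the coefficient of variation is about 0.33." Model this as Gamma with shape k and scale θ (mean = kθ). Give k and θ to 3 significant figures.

k ≈ 9.18, θ ≈ 0.14

For Gamma(k, scale θ): mean = kθ, variance = kθ², so CV = 1/√k.
CV = 0.33, hence k = 1/CV² = 9.18.
Then θ = mean/k = 1.29/9.18 = 0.14.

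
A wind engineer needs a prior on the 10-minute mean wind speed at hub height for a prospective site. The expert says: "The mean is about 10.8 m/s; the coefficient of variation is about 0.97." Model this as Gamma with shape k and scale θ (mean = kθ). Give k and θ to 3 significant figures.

For Gamma(k, scale θ): mean = kθ, variance = kθ², so CV = 1/√k.
CV = 0.97, hence k = 1/CV² = 1.06.
Then θ = mean/k = 10.8/1.06 = 10.2.

k ≈ 1.06, θ ≈ 10.2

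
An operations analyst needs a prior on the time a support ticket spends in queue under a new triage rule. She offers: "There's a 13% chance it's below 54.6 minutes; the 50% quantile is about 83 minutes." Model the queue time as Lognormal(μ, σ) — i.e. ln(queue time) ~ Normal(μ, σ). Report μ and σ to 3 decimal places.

If T ~ Lognormal(μ,σ) then ln T ~ Normal(μ,σ), so the p-quantile of ln T is μ + z_p·σ.
ln(54.6) = 4 and ln(83) = 4.419; z_{0.13} = -1.126, z_{0.5} = 0.
σ = (4.419 − 4)/(0 − (-1.126)) = 0.372.
μ = 4 − (-1.126)·0.372 = 4.419.

μ ≈ 4.419, σ ≈ 0.372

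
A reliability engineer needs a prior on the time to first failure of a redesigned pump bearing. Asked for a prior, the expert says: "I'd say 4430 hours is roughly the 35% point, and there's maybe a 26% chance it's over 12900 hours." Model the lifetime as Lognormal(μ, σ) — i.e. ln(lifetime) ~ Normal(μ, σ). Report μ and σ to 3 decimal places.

If T ~ Lognormal(μ,σ) then ln T ~ Normal(μ,σ), so the p-quantile of ln T is μ + z_p·σ.
ln(4430) = 8.396 and ln(12900) = 9.465; z_{0.35} = -0.3853, z_{0.74} = 0.6433.
σ = (9.465 − 8.396)/(0.6433 − (-0.3853)) = 1.039.
μ = 8.396 − (-0.3853)·1.039 = 8.797.

μ ≈ 8.797, σ ≈ 1.039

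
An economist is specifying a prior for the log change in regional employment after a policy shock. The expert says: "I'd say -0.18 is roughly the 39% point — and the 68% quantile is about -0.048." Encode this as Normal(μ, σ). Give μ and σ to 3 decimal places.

The p-quantile of Normal(μ,σ) is μ + z_p·σ, with z_{0.39} = -0.2793 and z_{0.68} = 0.4677.
Eliminate σ: μ = (z₂·x₁ − z₁·x₂)/(z₂ − z₁) = (0.4677·-0.18 − (-0.2793)·-0.048)/0.747 = -0.131.
Then σ = (x₂ − x₁)/(z₂ − z₁) = (-0.048 − -0.18)/0.747 = 0.177.

μ = -0.131, σ = 0.177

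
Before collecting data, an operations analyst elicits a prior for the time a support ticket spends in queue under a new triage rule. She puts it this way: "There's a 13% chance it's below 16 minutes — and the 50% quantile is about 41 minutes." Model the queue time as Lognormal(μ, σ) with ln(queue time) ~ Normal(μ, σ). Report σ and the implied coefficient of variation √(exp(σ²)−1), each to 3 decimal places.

If T ~ Lognormal(μ,σ) then ln T ~ Normal(μ,σ), so the p-quantile of ln T is μ + z_p·σ.
ln(16) = 2.773 and ln(41) = 3.714; z_{0.13} = -1.126, z_{0.5} = 0.
σ = (3.714 − 2.773)/(0 − (-1.126)) = 0.835.
μ = 2.773 − (-1.126)·0.835 = 3.714.
CV = √(exp(σ²)−1) = √(exp(0.6979)−1) = 1.005.

σ ≈ 0.835, CV ≈ 1.005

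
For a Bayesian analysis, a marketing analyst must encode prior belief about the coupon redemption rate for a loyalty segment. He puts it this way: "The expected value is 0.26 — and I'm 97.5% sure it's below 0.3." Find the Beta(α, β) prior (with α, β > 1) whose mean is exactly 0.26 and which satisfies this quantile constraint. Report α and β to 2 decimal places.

With mean 0.26 fixed, write α = 0.26s, β = 0.74s where s = α+β.
Need P(θ < 0.3) = 0.975 under Beta(0.26s, 0.74s). Normal approximation: (q−m)/√(m(1−m)/s) ≈ z_{0.975} = 1.96, so s ≈ 0.26·0.74·(1.96)²/(0.3−0.26)² = 461.9.
At s = 461.9: P(θ<0.3) ≈ 0.972. Adjusting to match 0.975 gives s ≈ 482.84.
So α = 0.26·482.84 ≈ 125.54, β = 0.74·482.84 ≈ 357.30.

α ≈ 125.54, β ≈ 357.30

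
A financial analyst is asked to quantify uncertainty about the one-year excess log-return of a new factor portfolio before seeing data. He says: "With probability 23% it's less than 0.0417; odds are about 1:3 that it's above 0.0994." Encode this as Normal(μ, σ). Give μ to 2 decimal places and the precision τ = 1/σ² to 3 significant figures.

For Normal(μ,σ), the p-quantile is μ + z_p·σ. Here z_{0.23} = -0.7388, z_{0.75} = 0.6745.
So 0.0417 = μ − 0.7388σ and 0.0994 = μ + 0.6745σ.
Subtracting: σ = (0.0994 − 0.0417)/(0.6745 − (-0.7388)) = 0.04.
Then μ = 0.0417 − (-0.7388)·0.04 = 0.07.
Precision τ = 1/σ² = 1/0.04083² = 600.

μ = 0.07, τ = 600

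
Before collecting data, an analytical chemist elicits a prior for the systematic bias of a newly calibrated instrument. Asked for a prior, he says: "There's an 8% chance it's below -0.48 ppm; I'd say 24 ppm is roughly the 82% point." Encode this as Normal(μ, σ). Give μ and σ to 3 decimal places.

The p-quantile of Normal(μ,σ) is μ + z_p·σ, with z_{0.08} = -1.405 and z_{0.82} = 0.9154.
Eliminate σ: μ = (z₂·x₁ − z₁·x₂)/(z₂ − z₁) = (0.9154·-0.48 − (-1.405)·24)/2.32 = 14.343.
Then σ = (x₂ − x₁)/(z₂ − z₁) = (24 − -0.48)/2.32 = 10.550.

μ = 14.343, σ = 10.550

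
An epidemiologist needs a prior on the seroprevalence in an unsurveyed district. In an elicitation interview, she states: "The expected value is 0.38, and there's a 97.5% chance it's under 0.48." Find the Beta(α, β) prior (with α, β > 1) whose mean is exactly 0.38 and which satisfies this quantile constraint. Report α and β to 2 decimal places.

α ≈ 35.56, β ≈ 58.02

With mean 0.38 fixed, write α = 0.38s, β = 0.62s where s = α+β.
Need P(θ < 0.48) = 0.975 under Beta(0.38s, 0.62s). Normal approximation: (q−m)/√(m(1−m)/s) ≈ z_{0.975} = 1.96, so s ≈ 0.38·0.62·(1.96)²/(0.48−0.38)² = 90.5.
At s = 90.5: P(θ<0.48) ≈ 0.973. Adjusting to match 0.975 gives s ≈ 93.59.
So α = 0.38·93.59 ≈ 35.56, β = 0.62·93.59 ≈ 58.02.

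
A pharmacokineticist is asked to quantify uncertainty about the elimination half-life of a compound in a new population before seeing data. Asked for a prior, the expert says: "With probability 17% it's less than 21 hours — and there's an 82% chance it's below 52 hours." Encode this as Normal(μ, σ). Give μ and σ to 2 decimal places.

For Normal(μ,σ), the p-quantile is μ + z_p·σ. Here z_{0.17} = -0.9542, z_{0.82} = 0.9154.
So 21 = μ − 0.9542σ and 52 = μ + 0.9154σ.
Subtracting: σ = (52 − 21)/(0.9154 − (-0.9542)) = 16.58.
Then μ = 21 − (-0.9542)·16.58 = 36.82.

μ = 36.82, σ = 16.58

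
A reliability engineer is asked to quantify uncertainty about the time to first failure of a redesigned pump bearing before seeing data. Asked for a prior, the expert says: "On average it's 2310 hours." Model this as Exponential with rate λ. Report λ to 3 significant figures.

Exponential mean = 1/λ, so λ = 1/2310.0 = 0.000433.

λ ≈ 0.000433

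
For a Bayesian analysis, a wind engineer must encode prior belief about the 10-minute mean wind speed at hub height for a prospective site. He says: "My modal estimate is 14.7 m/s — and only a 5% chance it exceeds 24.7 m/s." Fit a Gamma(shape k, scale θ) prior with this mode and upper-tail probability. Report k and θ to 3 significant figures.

k ≈ 11.4, θ ≈ 1.42

Gamma(k,θ) with k>1 has mode (k−1)θ, so θ = 14.7/(k−1).
Need P(X < 24.7) = 0.95 with θ tied to k this way. Start at k = 2, θ = 14.7: P(X<24.7) ≈ 0.501.
Too low — raise k to concentrate. Iterating converges to k ≈ 11.4.
Then θ = 14.7/(11.4−1) ≈ 1.42.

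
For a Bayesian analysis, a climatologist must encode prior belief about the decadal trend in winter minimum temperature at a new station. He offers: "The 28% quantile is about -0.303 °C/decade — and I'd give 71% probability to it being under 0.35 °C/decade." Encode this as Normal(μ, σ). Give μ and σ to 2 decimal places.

μ = 0.03, σ = 0.57

The p-quantile of Normal(μ,σ) is μ + z_p·σ, with z_{0.28} = -0.5828 and z_{0.71} = 0.5534.
Eliminate σ: μ = (z₂·x₁ − z₁·x₂)/(z₂ − z₁) = (0.5534·-0.303 − (-0.5828)·0.35)/1.136 = 0.03.
Then σ = (x₂ − x₁)/(z₂ − z₁) = (0.35 − -0.303)/1.136 = 0.57.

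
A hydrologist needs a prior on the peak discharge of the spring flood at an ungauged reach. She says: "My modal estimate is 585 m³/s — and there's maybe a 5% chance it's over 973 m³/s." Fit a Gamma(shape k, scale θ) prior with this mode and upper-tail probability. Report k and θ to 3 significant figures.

Gamma(k,θ) with k>1 has mode (k−1)θ, so θ = 585/(k−1).
Need P(X < 973) = 0.95 with θ tied to k this way. Start at k = 2, θ = 585: P(X<973) ≈ 0.495.
Too low — raise k to concentrate. Iterating converges to k ≈ 11.8.
Then θ = 585/(11.8−1) ≈ 54.2.

k ≈ 11.8, θ ≈ 54.2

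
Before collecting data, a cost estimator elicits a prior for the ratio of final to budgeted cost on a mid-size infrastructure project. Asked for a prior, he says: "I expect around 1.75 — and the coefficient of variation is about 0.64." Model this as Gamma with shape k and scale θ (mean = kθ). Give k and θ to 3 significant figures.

For Gamma(k, scale θ): mean = kθ, variance = kθ², so CV = 1/√k.
CV = 0.64, hence k = 1/CV² = 2.44.
Then θ = mean/k = 1.75/2.44 = 0.717.

k ≈ 2.44, θ ≈ 0.717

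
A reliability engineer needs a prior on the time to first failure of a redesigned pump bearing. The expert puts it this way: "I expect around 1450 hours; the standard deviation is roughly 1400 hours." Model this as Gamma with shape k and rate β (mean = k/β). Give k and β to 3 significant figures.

k ≈ 1.07, β ≈ 0.00074

For Gamma(k, rate β): mean = k/β, variance = k/β², so CV = 1/√k.
CV = SD/mean = 1400/1450 = 0.9655, hence k = 1/CV² = 1.07.
Then β = k/mean = 1.07/1450 = 0.00074.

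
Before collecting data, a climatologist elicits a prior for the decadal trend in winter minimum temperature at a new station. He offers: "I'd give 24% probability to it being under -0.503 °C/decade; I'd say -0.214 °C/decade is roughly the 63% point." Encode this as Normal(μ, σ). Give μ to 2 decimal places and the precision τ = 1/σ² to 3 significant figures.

For Normal(μ,σ), the p-quantile is μ + z_p·σ. Here z_{0.24} = -0.7063, z_{0.63} = 0.3319.
So -0.503 = μ − 0.7063σ and -0.214 = μ + 0.3319σ.
Subtracting: σ = (-0.214 − -0.503)/(0.3319 − (-0.7063)) = 0.28.
Then μ = -0.503 − (-0.7063)·0.28 = -0.31.
Precision τ = 1/σ² = 1/0.2784² = 12.9.

μ = -0.31, τ = 12.9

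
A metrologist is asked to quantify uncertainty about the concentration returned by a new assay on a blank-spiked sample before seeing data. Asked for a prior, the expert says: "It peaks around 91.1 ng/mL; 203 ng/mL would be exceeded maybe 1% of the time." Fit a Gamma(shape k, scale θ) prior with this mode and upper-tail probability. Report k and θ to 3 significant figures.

Gamma(k,θ) with k>1 has mode (k−1)θ, so θ = 91.1/(k−1).
Need P(X < 203) = 0.99 with θ tied to k this way. Start at k = 2, θ = 91.1: P(X<203) ≈ 0.652.
Too low — raise k to concentrate. Iterating converges to k ≈ 8.49.
Then θ = 91.1/(8.49−1) ≈ 12.2.

k ≈ 8.49, θ ≈ 12.2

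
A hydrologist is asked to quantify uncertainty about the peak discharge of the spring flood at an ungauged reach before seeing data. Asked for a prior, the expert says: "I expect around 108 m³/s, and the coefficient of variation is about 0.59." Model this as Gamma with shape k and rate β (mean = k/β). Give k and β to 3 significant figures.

For Gamma(k, rate β): mean = k/β, variance = k/β², so CV = 1/√k.
CV = 0.59, hence k = 1/CV² = 2.87.
Then β = k/mean = 2.87/108 = 0.0266.

k ≈ 2.87, β ≈ 0.0266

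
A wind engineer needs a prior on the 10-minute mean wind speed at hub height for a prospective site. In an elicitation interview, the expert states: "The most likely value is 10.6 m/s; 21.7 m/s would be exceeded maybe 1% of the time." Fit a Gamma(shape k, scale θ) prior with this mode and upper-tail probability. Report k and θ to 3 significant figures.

k ≈ 10.5, θ ≈ 1.11

Gamma(k,θ) with k>1 has mode (k−1)θ, so θ = 10.6/(k−1).
Need P(X < 21.7) = 0.99 with θ tied to k this way. Start at k = 2, θ = 10.6: P(X<21.7) ≈ 0.607.
Too low — raise k to concentrate. Iterating converges to k ≈ 10.5.
Then θ = 10.6/(10.5−1) ≈ 1.11.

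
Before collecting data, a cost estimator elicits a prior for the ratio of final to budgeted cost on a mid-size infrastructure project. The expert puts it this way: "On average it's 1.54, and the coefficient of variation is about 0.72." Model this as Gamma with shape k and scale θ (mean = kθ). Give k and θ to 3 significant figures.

For Gamma(k, scale θ): mean = kθ, variance = kθ², so CV = 1/√k.
CV = 0.72, hence k = 1/CV² = 1.93.
Then θ = mean/k = 1.54/1.93 = 0.798.

k ≈ 1.93, θ ≈ 0.798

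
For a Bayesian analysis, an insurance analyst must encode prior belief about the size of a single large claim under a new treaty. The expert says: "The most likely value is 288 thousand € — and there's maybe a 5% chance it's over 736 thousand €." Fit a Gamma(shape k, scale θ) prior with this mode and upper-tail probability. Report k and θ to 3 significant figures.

k ≈ 4.08, θ ≈ 93.6

Gamma(k,θ) with k>1 has mode (k−1)θ, so θ = 288/(k−1).
Need P(X < 736) = 0.95 with θ tied to k this way. Start at k = 2, θ = 288: P(X<736) ≈ 0.724.
Too low — raise k to concentrate. Iterating converges to k ≈ 4.08.
Then θ = 288/(4.08−1) ≈ 93.6.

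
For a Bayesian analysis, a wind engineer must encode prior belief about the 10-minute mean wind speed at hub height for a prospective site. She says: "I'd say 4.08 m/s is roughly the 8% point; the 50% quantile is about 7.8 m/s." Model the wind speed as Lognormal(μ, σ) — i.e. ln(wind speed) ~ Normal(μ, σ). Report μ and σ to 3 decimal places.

μ ≈ 2.054, σ ≈ 0.461

If T ~ Lognormal(μ,σ) then ln T ~ Normal(μ,σ), so the p-quantile of ln T is μ + z_p·σ.
ln(4.08) = 1.406 and ln(7.8) = 2.054; z_{0.08} = -1.405, z_{0.5} = 0.
σ = (2.054 − 1.406)/(0 − (-1.405)) = 0.461.
μ = 1.406 − (-1.405)·0.461 = 2.054.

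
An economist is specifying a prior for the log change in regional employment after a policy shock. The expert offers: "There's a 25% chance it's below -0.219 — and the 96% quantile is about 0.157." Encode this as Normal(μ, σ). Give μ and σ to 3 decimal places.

μ = -0.114, σ = 0.155

The p-quantile of Normal(μ,σ) is μ + z_p·σ, with z_{0.25} = -0.6745 and z_{0.96} = 1.751.
Eliminate σ: μ = (z₂·x₁ − z₁·x₂)/(z₂ − z₁) = (1.751·-0.219 − (-0.6745)·0.157)/2.425 = -0.114.
Then σ = (x₂ − x₁)/(z₂ − z₁) = (0.157 − -0.219)/2.425 = 0.155.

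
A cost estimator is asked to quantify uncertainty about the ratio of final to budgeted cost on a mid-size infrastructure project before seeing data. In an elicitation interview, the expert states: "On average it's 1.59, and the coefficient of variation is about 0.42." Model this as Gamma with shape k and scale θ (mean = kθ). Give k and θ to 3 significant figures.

For Gamma(k, scale θ): mean = kθ, variance = kθ², so CV = 1/√k.
CV = 0.42, hence k = 1/CV² = 5.67.
Then θ = mean/k = 1.59/5.67 = 0.28.

k ≈ 5.67, θ ≈ 0.28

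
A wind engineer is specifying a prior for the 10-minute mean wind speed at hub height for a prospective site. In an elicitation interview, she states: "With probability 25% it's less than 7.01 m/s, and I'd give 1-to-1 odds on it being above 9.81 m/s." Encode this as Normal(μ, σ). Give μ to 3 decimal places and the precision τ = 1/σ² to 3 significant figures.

For Normal(μ,σ), the p-quantile is μ + z_p·σ. Here z_{0.25} = -0.6745, z_{0.5} = 0.
So 7.01 = μ − 0.6745σ and 9.81 = μ + 0σ.
Subtracting: σ = (9.81 − 7.01)/(0 − (-0.6745)) = 4.151.
Then μ = 7.01 − (-0.6745)·4.151 = 9.810.
Precision τ = 1/σ² = 1/4.151² = 0.058.

μ = 9.810, τ = 0.058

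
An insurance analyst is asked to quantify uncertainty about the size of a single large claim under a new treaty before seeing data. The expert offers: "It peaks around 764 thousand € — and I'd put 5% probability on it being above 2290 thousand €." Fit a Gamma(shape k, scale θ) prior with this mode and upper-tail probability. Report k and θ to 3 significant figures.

Gamma(k,θ) with k>1 has mode (k−1)θ, so θ = 764/(k−1).
Need P(X < 2290) = 0.95 with θ tied to k this way. Start at k = 2, θ = 764: P(X<2290) ≈ 0.800.
Too low — raise k to concentrate. Iterating converges to k ≈ 3.2.
Then θ = 764/(3.2−1) ≈ 347.

k ≈ 3.2, θ ≈ 347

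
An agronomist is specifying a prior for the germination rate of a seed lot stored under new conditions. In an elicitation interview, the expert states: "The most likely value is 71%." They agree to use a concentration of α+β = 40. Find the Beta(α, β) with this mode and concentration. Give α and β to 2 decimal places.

For α,β > 1 the Beta mode is (α−1)/(α+β−2). With α+β = 40, the mode is (α−1)/38.
Set (α−1)/38 = 0.71 → α = 1 + 0.71·38 = 27.98.
β = 40 − α = 12.02.

α = 27.98, β = 12.02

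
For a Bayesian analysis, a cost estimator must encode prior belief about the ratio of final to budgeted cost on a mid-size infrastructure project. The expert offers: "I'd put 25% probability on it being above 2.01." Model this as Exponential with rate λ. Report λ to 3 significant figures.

P(T > 2.01) = e^(−λ·2.01) = 0.25, so λ = −ln(0.25)/2.01 = 0.69.

λ ≈ 0.69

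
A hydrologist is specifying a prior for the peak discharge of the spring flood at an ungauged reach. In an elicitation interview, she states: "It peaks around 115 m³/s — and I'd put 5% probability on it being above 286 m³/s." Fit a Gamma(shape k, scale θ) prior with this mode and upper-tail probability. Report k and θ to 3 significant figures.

Gamma(k,θ) with k>1 has mode (k−1)θ, so θ = 115/(k−1).
Need P(X < 286) = 0.95 with θ tied to k this way. Start at k = 2, θ = 115: P(X<286) ≈ 0.710.
Too low — raise k to concentrate. Iterating converges to k ≈ 4.27.
Then θ = 115/(4.27−1) ≈ 35.1.

k ≈ 4.27, θ ≈ 35.1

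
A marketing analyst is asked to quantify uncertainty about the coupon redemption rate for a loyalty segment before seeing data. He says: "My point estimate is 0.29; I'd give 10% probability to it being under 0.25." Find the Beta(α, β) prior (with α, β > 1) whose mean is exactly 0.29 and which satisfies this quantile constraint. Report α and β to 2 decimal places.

α ≈ 59.80, β ≈ 146.41

With mean 0.29 fixed, write α = 0.29s, β = 0.71s where s = α+β.
Need P(θ < 0.25) = 0.1 under Beta(0.29s, 0.71s). Normal approximation: (q−m)/√(m(1−m)/s) ≈ z_{0.1} = -1.28, so s ≈ 0.29·0.71·(-1.28)²/(0.25−0.29)² = 211.4.
At s = 211.4: P(θ<0.25) ≈ 0.097. Adjusting to match 0.1 gives s ≈ 206.21.
So α = 0.29·206.21 ≈ 59.80, β = 0.71·206.21 ≈ 146.41.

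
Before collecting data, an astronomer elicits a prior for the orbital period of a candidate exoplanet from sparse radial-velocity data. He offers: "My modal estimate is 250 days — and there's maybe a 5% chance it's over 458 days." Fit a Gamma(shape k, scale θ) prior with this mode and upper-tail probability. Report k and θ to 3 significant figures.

k ≈ 8.6, θ ≈ 32.9

Gamma(k,θ) with k>1 has mode (k−1)θ, so θ = 250/(k−1).
Need P(X < 458) = 0.95 with θ tied to k this way. Start at k = 2, θ = 250: P(X<458) ≈ 0.547.
Too low — raise k to concentrate. Iterating converges to k ≈ 8.6.
Then θ = 250/(8.6−1) ≈ 32.9.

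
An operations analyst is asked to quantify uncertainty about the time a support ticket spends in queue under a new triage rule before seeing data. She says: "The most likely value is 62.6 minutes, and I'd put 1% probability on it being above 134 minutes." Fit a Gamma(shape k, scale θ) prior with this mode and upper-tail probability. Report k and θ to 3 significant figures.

Gamma(k,θ) with k>1 has mode (k−1)θ, so θ = 62.6/(k−1).
Need P(X < 134) = 0.99 with θ tied to k this way. Start at k = 2, θ = 62.6: P(X<134) ≈ 0.631.
Too low — raise k to concentrate. Iterating converges to k ≈ 9.37.
Then θ = 62.6/(9.37−1) ≈ 7.48.

k ≈ 9.37, θ ≈ 7.48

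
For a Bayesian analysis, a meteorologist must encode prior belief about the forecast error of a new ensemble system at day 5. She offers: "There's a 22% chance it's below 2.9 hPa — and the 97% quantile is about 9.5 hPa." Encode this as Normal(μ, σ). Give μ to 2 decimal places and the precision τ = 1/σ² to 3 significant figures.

For Normal(μ,σ), the p-quantile is μ + z_p·σ. Here z_{0.22} = -0.7722, z_{0.97} = 1.881.
So 2.9 = μ − 0.7722σ and 9.5 = μ + 1.881σ.
Subtracting: σ = (9.5 − 2.9)/(1.881 − (-0.7722)) = 2.49.
Then μ = 2.9 − (-0.7722)·2.49 = 4.82.
Precision τ = 1/σ² = 1/2.488² = 0.162.

μ = 4.82, τ = 0.162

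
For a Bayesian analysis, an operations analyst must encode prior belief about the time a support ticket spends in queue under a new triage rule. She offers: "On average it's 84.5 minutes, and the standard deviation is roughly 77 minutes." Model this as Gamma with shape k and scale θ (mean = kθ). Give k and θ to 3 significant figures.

k ≈ 1.2, θ ≈ 70.2

For Gamma(k, scale θ): mean = kθ, variance = kθ², so CV = 1/√k.
CV = SD/mean = 77/84.5 = 0.9112, hence k = 1/CV² = 1.2.
Then θ = mean/k = 84.5/1.2 = 70.2.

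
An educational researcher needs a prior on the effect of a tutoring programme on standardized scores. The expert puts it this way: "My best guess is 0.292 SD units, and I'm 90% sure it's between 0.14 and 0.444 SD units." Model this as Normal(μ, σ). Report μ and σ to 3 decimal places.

A symmetric 90% interval runs μ ± z·σ with z = 1.645.
Half-width = 0.152, so σ = 0.152/1.645 = 0.092.
μ is the stated best guess, 0.292.

μ = 0.292, σ = 0.092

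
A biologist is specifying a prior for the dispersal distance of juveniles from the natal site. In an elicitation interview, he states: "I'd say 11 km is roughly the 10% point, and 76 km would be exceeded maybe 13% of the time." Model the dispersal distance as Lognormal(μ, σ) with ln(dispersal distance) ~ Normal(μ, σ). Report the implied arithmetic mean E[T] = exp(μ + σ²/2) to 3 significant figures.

E[T] ≈ 42.5 km

If T ~ Lognormal(μ,σ) then ln T ~ Normal(μ,σ), so the p-quantile of ln T is μ + z_p·σ.
ln(11) = 2.398 and ln(76) = 4.331; z_{0.1} = -1.282, z_{0.87} = 1.126.
σ = (4.331 − 2.398)/(1.126 − (-1.282)) = 0.803.
μ = 2.398 − (-1.282)·0.803 = 3.427.
E[T] = exp(μ + σ²/2) = exp(3.427 + 0.3222) = 42.5 km.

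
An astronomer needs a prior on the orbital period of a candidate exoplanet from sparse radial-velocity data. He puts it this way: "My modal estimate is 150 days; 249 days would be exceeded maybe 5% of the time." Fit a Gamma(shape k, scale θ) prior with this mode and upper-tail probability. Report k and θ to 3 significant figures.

Gamma(k,θ) with k>1 has mode (k−1)θ, so θ = 150/(k−1).
Need P(X < 249) = 0.95 with θ tied to k this way. Start at k = 2, θ = 150: P(X<249) ≈ 0.494.
Too low — raise k to concentrate. Iterating converges to k ≈ 11.9.
Then θ = 150/(11.9−1) ≈ 13.8.

k ≈ 11.9, θ ≈ 13.8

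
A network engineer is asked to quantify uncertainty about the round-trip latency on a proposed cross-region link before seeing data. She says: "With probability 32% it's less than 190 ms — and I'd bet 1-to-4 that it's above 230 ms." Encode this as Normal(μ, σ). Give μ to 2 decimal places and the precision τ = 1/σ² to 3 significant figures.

For Normal(μ,σ), the p-quantile is μ + z_p·σ. Here z_{0.32} = -0.4677, z_{0.8} = 0.8416.
So 190 = μ − 0.4677σ and 230 = μ + 0.8416σ.
Subtracting: σ = (230 − 190)/(0.8416 − (-0.4677)) = 30.55.
Then μ = 190 − (-0.4677)·30.55 = 204.29.
Precision τ = 1/σ² = 1/30.55² = 0.00107.

μ = 204.29, τ = 0.00107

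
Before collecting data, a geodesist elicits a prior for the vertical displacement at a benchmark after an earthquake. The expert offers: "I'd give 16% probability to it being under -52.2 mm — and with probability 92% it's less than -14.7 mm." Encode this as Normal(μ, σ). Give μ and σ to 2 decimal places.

μ = -36.66, σ = 15.63

The p-quantile of Normal(μ,σ) is μ + z_p·σ, with z_{0.16} = -0.9945 and z_{0.92} = 1.405.
Eliminate σ: μ = (z₂·x₁ − z₁·x₂)/(z₂ − z₁) = (1.405·-52.2 − (-0.9945)·-14.7)/2.4 = -36.66.
Then σ = (x₂ − x₁)/(z₂ − z₁) = (-14.7 − -52.2)/2.4 = 15.63.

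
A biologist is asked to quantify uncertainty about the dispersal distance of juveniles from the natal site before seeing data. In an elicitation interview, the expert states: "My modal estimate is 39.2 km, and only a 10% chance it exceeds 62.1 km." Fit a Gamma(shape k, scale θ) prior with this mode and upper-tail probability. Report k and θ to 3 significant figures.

k ≈ 9.86, θ ≈ 4.42

Gamma(k,θ) with k>1 has mode (k−1)θ, so θ = 39.2/(k−1).
Need P(X < 62.1) = 0.9 with θ tied to k this way. Start at k = 2, θ = 39.2: P(X<62.1) ≈ 0.470.
Too low — raise k to concentrate. Iterating converges to k ≈ 9.86.
Then θ = 39.2/(9.86−1) ≈ 4.42.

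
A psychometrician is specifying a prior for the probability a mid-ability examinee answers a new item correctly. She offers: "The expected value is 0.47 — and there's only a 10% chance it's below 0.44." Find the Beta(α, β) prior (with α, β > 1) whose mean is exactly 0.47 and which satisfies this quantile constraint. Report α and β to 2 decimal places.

With mean 0.47 fixed, write α = 0.47s, β = 0.53s where s = α+β.
Need P(θ < 0.44) = 0.1 under Beta(0.47s, 0.53s). Normal approximation: (q−m)/√(m(1−m)/s) ≈ z_{0.1} = -1.28, so s ≈ 0.47·0.53·(-1.28)²/(0.44−0.47)² = 454.6.
At s = 454.6: P(θ<0.44) ≈ 0.100. Adjusting to match 0.1 gives s ≈ 453.39.
So α = 0.47·453.39 ≈ 213.09, β = 0.53·453.39 ≈ 240.29.

α ≈ 213.09, β ≈ 240.29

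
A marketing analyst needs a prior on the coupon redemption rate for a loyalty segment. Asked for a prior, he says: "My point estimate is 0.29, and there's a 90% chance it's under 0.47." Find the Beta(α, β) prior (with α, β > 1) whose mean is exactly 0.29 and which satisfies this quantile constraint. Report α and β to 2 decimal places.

With mean 0.29 fixed, write α = 0.29s, β = 0.71s where s = α+β.
Need P(θ < 0.47) = 0.9 under Beta(0.29s, 0.71s). Normal approximation: (q−m)/√(m(1−m)/s) ≈ z_{0.9} = 1.28, so s ≈ 0.29·0.71·(1.28)²/(0.47−0.29)² = 10.4.
At s = 10.4: P(θ<0.47) ≈ 0.895. Adjusting to match 0.9 gives s ≈ 10.97.
So α = 0.29·10.97 ≈ 3.18, β = 0.71·10.97 ≈ 7.79.

α ≈ 3.18, β ≈ 7.79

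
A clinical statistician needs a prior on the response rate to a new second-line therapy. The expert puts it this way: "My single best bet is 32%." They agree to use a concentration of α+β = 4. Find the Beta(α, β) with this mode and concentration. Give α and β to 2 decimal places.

For α,β > 1 the Beta mode is (α−1)/(α+β−2). With α+β = 4, the mode is (α−1)/2.
Set (α−1)/2 = 0.32 → α = 1 + 0.32·2 = 1.64.
β = 4 − α = 2.36.

α = 1.64, β = 2.36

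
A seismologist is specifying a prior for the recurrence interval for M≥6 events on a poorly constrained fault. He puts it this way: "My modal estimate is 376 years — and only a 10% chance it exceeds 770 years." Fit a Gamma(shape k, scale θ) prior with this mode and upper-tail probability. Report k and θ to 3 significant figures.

k ≈ 4.74, θ ≈ 101

Gamma(k,θ) with k>1 has mode (k−1)θ, so θ = 376/(k−1).
Need P(X < 770) = 0.9 with θ tied to k this way. Start at k = 2, θ = 376: P(X<770) ≈ 0.607.
Too low — raise k to concentrate. Iterating converges to k ≈ 4.74.
Then θ = 376/(4.74−1) ≈ 101.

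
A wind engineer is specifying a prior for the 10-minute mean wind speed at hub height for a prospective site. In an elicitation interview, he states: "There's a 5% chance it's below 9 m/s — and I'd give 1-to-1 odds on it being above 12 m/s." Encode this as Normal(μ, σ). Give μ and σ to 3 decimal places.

μ = 12.000, σ = 1.824

For Normal(μ,σ), the p-quantile is μ + z_p·σ. Here z_{0.05} = -1.645, z_{0.5} = 0.
So 9 = μ − 1.645σ and 12 = μ + 0σ.
Subtracting: σ = (12 − 9)/(0 − (-1.645)) = 1.824.
Then μ = 9 − (-1.645)·1.824 = 12.000.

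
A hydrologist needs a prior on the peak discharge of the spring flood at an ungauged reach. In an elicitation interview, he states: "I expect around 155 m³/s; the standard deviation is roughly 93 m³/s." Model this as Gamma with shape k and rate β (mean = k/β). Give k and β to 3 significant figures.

For Gamma(k, rate β): mean = k/β, variance = k/β², so CV = 1/√k.
CV = SD/mean = 93/155 = 0.6, hence k = 1/CV² = 2.78.
Then β = k/mean = 2.78/155 = 0.0179.

k ≈ 2.78, β ≈ 0.0179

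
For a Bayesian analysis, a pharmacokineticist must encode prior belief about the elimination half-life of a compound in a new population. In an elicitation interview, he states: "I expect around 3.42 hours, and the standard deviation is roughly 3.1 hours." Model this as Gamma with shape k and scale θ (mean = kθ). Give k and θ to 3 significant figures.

k ≈ 1.22, θ ≈ 2.81

For Gamma(k, scale θ): mean = kθ, variance = kθ², so CV = 1/√k.
CV = SD/mean = 3.1/3.42 = 0.9064, hence k = 1/CV² = 1.22.
Then θ = mean/k = 3.42/1.22 = 2.81.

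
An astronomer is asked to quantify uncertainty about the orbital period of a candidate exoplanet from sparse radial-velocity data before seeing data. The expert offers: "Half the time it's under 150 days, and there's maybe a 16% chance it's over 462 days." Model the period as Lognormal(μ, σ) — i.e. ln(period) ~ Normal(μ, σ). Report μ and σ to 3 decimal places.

μ ≈ 5.011, σ ≈ 1.131

If T ~ Lognormal(μ,σ) then ln T ~ Normal(μ,σ), so the p-quantile of ln T is μ + z_p·σ.
ln(150) = 5.011 and ln(462) = 6.136; z_{0.5} = 0, z_{0.84} = 0.9945.
σ = (6.136 − 5.011)/(0.9945 − (0)) = 1.131.
μ = 5.011 − (0)·1.131 = 5.011.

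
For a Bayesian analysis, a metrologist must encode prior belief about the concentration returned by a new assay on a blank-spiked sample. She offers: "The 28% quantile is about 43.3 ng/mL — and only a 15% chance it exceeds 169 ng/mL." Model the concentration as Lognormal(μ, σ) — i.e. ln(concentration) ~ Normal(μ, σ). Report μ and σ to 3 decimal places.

μ ≈ 4.258, σ ≈ 0.841

If T ~ Lognormal(μ,σ) then ln T ~ Normal(μ,σ), so the p-quantile of ln T is μ + z_p·σ.
ln(43.3) = 3.768 and ln(169) = 5.13; z_{0.28} = -0.5828, z_{0.85} = 1.036.
σ = (5.13 − 3.768)/(1.036 − (-0.5828)) = 0.841.
μ = 3.768 − (-0.5828)·0.841 = 4.258.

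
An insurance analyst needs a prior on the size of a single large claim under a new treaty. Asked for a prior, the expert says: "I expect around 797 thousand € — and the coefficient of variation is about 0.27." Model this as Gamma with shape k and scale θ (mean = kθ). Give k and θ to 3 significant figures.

k ≈ 13.7, θ ≈ 58.1

For Gamma(k, scale θ): mean = kθ, variance = kθ², so CV = 1/√k.
CV = 0.27, hence k = 1/CV² = 13.7.
Then θ = mean/k = 797/13.7 = 58.1.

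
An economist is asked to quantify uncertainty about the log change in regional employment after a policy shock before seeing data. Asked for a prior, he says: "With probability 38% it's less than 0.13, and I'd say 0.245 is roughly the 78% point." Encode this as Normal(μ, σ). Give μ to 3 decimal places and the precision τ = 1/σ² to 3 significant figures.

μ = 0.163, τ = 87.8

For Normal(μ,σ), the p-quantile is μ + z_p·σ. Here z_{0.38} = -0.3055, z_{0.78} = 0.7722.
So 0.13 = μ − 0.3055σ and 0.245 = μ + 0.7722σ.
Subtracting: σ = (0.245 − 0.13)/(0.7722 − (-0.3055)) = 0.107.
Then μ = 0.13 − (-0.3055)·0.107 = 0.163.
Precision τ = 1/σ² = 1/0.1067² = 87.8.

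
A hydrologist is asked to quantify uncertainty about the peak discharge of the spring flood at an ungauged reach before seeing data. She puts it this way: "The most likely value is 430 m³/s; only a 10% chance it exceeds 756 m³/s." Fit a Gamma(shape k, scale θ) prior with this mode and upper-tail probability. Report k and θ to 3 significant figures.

Gamma(k,θ) with k>1 has mode (k−1)θ, so θ = 430/(k−1).
Need P(X < 756) = 0.9 with θ tied to k this way. Start at k = 2, θ = 430: P(X<756) ≈ 0.525.
Too low — raise k to concentrate. Iterating converges to k ≈ 6.97.
Then θ = 430/(6.97−1) ≈ 72.1.

k ≈ 6.97, θ ≈ 72.1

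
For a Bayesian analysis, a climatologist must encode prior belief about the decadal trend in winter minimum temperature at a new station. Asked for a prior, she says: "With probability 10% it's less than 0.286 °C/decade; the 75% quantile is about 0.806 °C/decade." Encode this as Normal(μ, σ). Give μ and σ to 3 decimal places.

The p-quantile of Normal(μ,σ) is μ + z_p·σ, with z_{0.1} = -1.282 and z_{0.75} = 0.6745.
Eliminate σ: μ = (z₂·x₁ − z₁·x₂)/(z₂ − z₁) = (0.6745·0.286 − (-1.282)·0.806)/1.956 = 0.627.
Then σ = (x₂ − x₁)/(z₂ − z₁) = (0.806 − 0.286)/1.956 = 0.266.

μ = 0.627, σ = 0.266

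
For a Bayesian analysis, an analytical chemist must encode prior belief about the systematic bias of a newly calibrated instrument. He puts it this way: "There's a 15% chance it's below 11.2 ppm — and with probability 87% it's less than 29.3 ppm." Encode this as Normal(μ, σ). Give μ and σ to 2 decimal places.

μ = 19.87, σ = 8.37

The p-quantile of Normal(μ,σ) is μ + z_p·σ, with z_{0.15} = -1.036 and z_{0.87} = 1.126.
Eliminate σ: μ = (z₂·x₁ − z₁·x₂)/(z₂ − z₁) = (1.126·11.2 − (-1.036)·29.3)/2.163 = 19.87.
Then σ = (x₂ − x₁)/(z₂ − z₁) = (29.3 − 11.2)/2.163 = 8.37.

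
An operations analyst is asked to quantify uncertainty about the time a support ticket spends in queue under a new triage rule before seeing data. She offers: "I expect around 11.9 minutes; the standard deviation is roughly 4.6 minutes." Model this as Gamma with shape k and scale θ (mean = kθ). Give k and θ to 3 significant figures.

k ≈ 6.69, θ ≈ 1.78

For Gamma(k, scale θ): mean = kθ, variance = kθ², so CV = 1/√k.
CV = SD/mean = 4.6/11.9 = 0.3866, hence k = 1/CV² = 6.69.
Then θ = mean/k = 11.9/6.69 = 1.78.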